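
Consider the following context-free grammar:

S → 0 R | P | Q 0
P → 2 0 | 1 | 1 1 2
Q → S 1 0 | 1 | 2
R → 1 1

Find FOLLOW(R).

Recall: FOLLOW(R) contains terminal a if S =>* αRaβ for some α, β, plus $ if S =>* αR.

We compute FOLLOW(R) using the standard algorithm.
FOLLOW(S) starts with {$}.
FIRST(P) = {1, 2}
FIRST(Q) = {0, 1, 2}
FIRST(R) = {1}
FIRST(S) = {0, 1, 2}
FOLLOW(P) = {$, 1}
FOLLOW(Q) = {0}
FOLLOW(R) = {$, 1}
FOLLOW(S) = {$, 1}
Therefore, FOLLOW(R) = {$, 1}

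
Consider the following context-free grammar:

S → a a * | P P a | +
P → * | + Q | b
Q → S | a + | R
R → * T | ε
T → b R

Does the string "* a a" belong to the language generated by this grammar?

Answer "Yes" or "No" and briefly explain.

No - no valid derivation exists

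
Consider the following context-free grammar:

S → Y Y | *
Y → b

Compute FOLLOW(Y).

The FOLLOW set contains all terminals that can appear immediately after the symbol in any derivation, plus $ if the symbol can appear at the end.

We compute FOLLOW(Y) using the standard algorithm.
FOLLOW(S) starts with {$}.
FIRST(S) = {*, b}
FIRST(Y) = {b}
FOLLOW(S) = {$}
FOLLOW(Y) = {$, b}
Therefore, FOLLOW(Y) = {$, b}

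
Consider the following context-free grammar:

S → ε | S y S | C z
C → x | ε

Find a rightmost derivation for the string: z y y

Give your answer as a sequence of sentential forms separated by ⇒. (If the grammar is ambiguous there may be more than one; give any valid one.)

S ⇒ S y S ⇒ S y ⇒ S y S y ⇒ S y y ⇒ C z y y ⇒ z y y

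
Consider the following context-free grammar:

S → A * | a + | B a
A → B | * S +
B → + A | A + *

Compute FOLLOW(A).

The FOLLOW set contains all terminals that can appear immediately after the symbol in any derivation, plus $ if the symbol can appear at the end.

We compute FOLLOW(A) using the standard algorithm.
FOLLOW(S) starts with {$}.
FIRST(A) = {*, +}
FIRST(B) = {*, +}
FIRST(S) = {*, +, a}
FOLLOW(A) = {*, +, a}
FOLLOW(B) = {*, +, a}
FOLLOW(S) = {$, +}
Therefore, FOLLOW(A) = {*, +, a}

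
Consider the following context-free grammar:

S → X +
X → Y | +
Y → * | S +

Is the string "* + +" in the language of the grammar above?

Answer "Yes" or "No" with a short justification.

No - no valid derivation exists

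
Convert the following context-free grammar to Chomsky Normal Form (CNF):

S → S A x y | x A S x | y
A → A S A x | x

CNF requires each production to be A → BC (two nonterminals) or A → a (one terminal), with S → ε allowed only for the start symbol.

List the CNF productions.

TX → x; TY → y; S → y; A → x; S → S X0; X0 → A X1; X1 → TX TY; S → TX X2; X2 → A X3; X3 → S TX; A → A X4; X4 → S X5; X5 → A TX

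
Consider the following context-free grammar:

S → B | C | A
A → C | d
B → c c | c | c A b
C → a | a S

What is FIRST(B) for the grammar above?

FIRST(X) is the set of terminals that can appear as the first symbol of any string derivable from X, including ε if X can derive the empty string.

We compute FIRST(B) using the standard algorithm.
FIRST(A) = {a, d}
FIRST(B) = {c}
FIRST(C) = {a}
FIRST(S) = {a, c, d}
Therefore, FIRST(B) = {c}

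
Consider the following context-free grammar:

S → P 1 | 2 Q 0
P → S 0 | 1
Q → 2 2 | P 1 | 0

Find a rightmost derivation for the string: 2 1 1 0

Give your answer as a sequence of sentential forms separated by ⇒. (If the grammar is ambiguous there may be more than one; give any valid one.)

S ⇒ 2 Q 0 ⇒ 2 P 1 0 ⇒ 2 1 1 0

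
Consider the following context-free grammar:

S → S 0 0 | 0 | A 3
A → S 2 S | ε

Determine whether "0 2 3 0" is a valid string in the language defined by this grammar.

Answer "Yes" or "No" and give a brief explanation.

No - no valid derivation exists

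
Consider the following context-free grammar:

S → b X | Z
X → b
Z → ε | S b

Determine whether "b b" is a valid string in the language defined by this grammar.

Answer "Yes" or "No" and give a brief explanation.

Yes - a valid derivation exists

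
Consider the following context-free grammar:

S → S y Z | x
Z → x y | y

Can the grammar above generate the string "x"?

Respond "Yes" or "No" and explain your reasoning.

Yes - a valid derivation exists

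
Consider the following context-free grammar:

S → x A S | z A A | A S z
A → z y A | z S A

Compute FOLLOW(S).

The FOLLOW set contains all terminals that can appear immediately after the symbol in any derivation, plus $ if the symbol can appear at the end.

We compute FOLLOW(S) using the standard algorithm.
FOLLOW(S) starts with {$}.
FIRST(A) = {z}
FIRST(S) = {x, z}
FOLLOW(A) = {$, x, z}
FOLLOW(S) = {$, z}
Therefore, FOLLOW(S) = {$, z}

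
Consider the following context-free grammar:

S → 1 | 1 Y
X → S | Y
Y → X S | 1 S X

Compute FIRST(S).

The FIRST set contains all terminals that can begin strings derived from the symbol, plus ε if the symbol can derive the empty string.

We compute FIRST(S) using the standard algorithm.
FIRST(S) = {1}
FIRST(X) = {1}
FIRST(Y) = {1}
Therefore, FIRST(S) = {1}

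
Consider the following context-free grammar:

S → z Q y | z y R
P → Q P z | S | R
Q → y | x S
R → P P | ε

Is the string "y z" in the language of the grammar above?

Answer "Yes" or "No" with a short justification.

No - no valid derivation exists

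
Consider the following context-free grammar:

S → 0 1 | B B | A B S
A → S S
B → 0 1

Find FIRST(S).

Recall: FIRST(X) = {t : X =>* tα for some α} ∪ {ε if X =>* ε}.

We compute FIRST(S) using the standard algorithm.
FIRST(A) = {0}
FIRST(B) = {0}
FIRST(S) = {0}
Therefore, FIRST(S) = {0}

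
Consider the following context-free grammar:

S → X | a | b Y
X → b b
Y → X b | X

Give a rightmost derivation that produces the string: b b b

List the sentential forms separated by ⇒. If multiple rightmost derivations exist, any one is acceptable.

S ⇒ b Y ⇒ b X ⇒ b b b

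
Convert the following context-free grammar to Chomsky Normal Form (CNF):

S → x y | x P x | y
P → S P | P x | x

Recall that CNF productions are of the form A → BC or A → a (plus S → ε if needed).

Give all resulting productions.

TX → x; TY → y; S → y; P → x; S → TX TY; S → TX X0; X0 → P TX; P → S P; P → P TX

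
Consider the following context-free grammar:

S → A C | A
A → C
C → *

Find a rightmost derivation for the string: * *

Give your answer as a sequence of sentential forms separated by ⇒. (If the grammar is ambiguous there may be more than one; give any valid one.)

S ⇒ A C ⇒ A * ⇒ C * ⇒ * *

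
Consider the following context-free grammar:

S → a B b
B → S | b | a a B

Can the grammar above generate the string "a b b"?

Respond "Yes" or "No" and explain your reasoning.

Yes - a valid derivation exists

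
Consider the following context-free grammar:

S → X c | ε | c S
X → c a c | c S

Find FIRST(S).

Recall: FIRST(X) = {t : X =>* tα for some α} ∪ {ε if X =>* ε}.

We compute FIRST(S) using the standard algorithm.
FIRST(S) = {c, ε}
FIRST(X) = {c}
Therefore, FIRST(S) = {c, ε}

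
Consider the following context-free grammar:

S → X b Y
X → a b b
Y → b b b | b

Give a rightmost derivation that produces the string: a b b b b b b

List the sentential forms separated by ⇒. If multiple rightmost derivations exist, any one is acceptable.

S ⇒ X b Y ⇒ X b b b b ⇒ a b b b b b b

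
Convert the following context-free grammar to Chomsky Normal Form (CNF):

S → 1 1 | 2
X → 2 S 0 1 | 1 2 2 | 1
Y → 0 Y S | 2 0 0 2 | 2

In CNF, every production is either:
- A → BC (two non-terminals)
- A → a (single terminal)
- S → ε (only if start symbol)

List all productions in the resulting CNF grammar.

T1 → 1; S → 2; T2 → 2; T0 → 0; X → 1; Y → 2; S → T1 T1; X → T2 X0; X0 → S X1; X1 → T0 T1; X → T1 X2; X2 → T2 T2; Y → T0 X3; X3 → Y S; Y → T2 X4; X4 → T0 X5; X5 → T0 T2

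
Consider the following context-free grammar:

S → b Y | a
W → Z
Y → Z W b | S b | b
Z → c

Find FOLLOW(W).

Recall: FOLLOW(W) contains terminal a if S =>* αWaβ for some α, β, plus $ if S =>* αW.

We compute FOLLOW(W) using the standard algorithm.
FOLLOW(S) starts with {$}.
FIRST(S) = {a, b}
FIRST(W) = {c}
FIRST(Y) = {a, b, c}
FIRST(Z) = {c}
FOLLOW(S) = {$, b}
FOLLOW(W) = {b}
FOLLOW(Y) = {$, b}
FOLLOW(Z) = {b, c}
Therefore, FOLLOW(W) = {b}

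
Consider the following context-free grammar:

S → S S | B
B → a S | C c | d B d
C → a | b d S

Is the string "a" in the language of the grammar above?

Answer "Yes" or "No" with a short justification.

No - no valid derivation exists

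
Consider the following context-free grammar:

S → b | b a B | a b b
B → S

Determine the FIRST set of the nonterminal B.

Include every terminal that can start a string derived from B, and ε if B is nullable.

We compute FIRST(B) using the standard algorithm.
FIRST(B) = {a, b}
FIRST(S) = {a, b}
Therefore, FIRST(B) = {a, b}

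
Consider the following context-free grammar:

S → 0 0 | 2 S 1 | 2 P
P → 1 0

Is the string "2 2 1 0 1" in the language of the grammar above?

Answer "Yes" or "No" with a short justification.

Yes - a valid derivation exists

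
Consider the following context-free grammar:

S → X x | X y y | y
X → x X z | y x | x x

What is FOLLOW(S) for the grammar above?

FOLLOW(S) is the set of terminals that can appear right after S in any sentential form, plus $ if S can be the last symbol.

We compute FOLLOW(S) using the standard algorithm.
FOLLOW(S) starts with {$}.
FIRST(S) = {x, y}
FIRST(X) = {x, y}
FOLLOW(S) = {$}
FOLLOW(X) = {x, y, z}
Therefore, FOLLOW(S) = {$}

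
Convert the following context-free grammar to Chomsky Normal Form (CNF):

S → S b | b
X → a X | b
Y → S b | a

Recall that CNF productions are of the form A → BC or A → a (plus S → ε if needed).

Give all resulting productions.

TB → b; S → b; TA → a; X → b; Y → a; S → S TB; X → TA X; Y → S TB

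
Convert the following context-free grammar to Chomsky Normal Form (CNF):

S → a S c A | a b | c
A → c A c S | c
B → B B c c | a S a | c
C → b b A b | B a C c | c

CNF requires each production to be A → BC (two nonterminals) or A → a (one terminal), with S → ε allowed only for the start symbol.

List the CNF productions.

TA → a; TC → c; TB → b; S → c; A → c; B → c; C → c; S → TA X0; X0 → S X1; X1 → TC A; S → TA TB; A → TC X2; X2 → A X3; X3 → TC S; B → B X4; X4 → B X5; X5 → TC TC; B → TA X6; X6 → S TA; C → TB X7; X7 → TB X8; X8 → A TB; C → B X9; X9 → TA X10; X10 → C TC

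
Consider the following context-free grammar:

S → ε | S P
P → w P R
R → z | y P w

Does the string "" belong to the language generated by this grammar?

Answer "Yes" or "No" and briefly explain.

Yes - a valid derivation exists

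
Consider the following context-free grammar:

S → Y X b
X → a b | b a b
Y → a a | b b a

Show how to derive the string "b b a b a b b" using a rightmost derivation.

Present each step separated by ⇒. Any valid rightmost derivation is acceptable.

S ⇒ Y X b ⇒ Y b a b b ⇒ b b a b a b b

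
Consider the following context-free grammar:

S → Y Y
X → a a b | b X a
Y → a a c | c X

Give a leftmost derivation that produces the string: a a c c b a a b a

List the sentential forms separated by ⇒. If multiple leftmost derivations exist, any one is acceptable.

S ⇒ Y Y ⇒ a a c Y ⇒ a a c c X ⇒ a a c c b X a ⇒ a a c c b a a b a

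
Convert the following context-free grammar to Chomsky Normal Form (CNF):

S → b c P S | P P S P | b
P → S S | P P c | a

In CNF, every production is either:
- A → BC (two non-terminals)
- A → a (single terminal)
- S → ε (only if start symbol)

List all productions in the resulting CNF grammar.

TB → b; TC → c; S → b; P → a; S → TB X0; X0 → TC X1; X1 → P S; S → P X2; X2 → P X3; X3 → S P; P → S S; P → P X4; X4 → P TC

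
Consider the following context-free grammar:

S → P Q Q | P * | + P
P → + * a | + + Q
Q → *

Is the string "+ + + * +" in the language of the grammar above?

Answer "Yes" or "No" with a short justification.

No - no valid derivation exists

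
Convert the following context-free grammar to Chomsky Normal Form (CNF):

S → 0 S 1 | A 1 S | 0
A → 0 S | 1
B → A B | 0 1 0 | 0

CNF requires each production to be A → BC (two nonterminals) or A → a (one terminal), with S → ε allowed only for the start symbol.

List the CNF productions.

T0 → 0; T1 → 1; S → 0; A → 1; B → 0; S → T0 X0; X0 → S T1; S → A X1; X1 → T1 S; A → T0 S; B → A B; B → T0 X2; X2 → T1 T0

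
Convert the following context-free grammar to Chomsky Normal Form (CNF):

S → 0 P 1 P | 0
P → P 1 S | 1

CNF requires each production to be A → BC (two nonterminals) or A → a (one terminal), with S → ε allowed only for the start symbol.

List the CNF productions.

T0 → 0; T1 → 1; S → 0; P → 1; S → T0 X0; X0 → P X1; X1 → T1 P; P → P X2; X2 → T1 S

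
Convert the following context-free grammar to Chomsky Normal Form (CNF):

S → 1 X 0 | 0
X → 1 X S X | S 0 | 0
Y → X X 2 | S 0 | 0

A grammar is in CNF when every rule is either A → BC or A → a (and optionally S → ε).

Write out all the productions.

T1 → 1; T0 → 0; S → 0; X → 0; T2 → 2; Y → 0; S → T1 X0; X0 → X T0; X → T1 X1; X1 → X X2; X2 → S X; X → S T0; Y → X X3; X3 → X T2; Y → S T0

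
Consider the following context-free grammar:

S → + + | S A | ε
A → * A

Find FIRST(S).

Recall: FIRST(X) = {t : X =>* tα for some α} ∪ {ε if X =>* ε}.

We compute FIRST(S) using the standard algorithm.
FIRST(A) = {*}
FIRST(S) = {*, +, ε}
Therefore, FIRST(S) = {*, +, ε}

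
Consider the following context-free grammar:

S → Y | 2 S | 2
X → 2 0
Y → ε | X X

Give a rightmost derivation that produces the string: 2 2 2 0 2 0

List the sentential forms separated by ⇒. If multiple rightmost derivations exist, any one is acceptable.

S ⇒ 2 S ⇒ 2 2 S ⇒ 2 2 Y ⇒ 2 2 X X ⇒ 2 2 X 2 0 ⇒ 2 2 2 0 2 0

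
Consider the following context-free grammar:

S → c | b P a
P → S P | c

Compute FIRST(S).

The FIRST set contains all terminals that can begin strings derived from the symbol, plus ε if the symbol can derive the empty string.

We compute FIRST(S) using the standard algorithm.
FIRST(P) = {b, c}
FIRST(S) = {b, c}
Therefore, FIRST(S) = {b, c}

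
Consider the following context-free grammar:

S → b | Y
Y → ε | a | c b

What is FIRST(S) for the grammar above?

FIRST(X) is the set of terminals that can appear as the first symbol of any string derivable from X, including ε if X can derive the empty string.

We compute FIRST(S) using the standard algorithm.
FIRST(S) = {a, b, c, ε}
FIRST(Y) = {a, c, ε}
Therefore, FIRST(S) = {a, b, c, ε}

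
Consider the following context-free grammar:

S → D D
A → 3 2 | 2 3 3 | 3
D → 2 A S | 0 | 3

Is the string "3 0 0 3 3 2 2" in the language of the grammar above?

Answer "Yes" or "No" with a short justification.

No - no valid derivation exists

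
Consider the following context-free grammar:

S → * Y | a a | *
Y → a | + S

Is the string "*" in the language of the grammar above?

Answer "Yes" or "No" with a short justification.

Yes - a valid derivation exists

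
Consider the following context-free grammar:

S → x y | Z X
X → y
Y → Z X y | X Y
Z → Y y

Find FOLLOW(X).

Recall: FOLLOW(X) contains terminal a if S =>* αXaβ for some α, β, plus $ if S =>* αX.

We compute FOLLOW(X) using the standard algorithm.
FOLLOW(S) starts with {$}.
FIRST(S) = {x, y}
FIRST(X) = {y}
FIRST(Y) = {y}
FIRST(Z) = {y}
FOLLOW(S) = {$}
FOLLOW(X) = {$, y}
FOLLOW(Y) = {y}
FOLLOW(Z) = {y}
Therefore, FOLLOW(X) = {$, y}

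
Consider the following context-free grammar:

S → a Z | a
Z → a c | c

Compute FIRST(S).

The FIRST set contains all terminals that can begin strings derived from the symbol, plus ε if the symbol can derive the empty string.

We compute FIRST(S) using the standard algorithm.
FIRST(S) = {a}
FIRST(Z) = {a, c}
Therefore, FIRST(S) = {a}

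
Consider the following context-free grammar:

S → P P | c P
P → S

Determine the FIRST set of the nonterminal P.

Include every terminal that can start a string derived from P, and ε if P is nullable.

We compute FIRST(P) using the standard algorithm.
FIRST(P) = {c}
FIRST(S) = {c}
Therefore, FIRST(P) = {c}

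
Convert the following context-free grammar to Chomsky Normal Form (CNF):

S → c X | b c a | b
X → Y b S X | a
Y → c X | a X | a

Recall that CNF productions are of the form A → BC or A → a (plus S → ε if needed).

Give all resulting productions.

TC → c; TB → b; TA → a; S → b; X → a; Y → a; S → TC X; S → TB X0; X0 → TC TA; X → Y X1; X1 → TB X2; X2 → S X; Y → TC X; Y → TA X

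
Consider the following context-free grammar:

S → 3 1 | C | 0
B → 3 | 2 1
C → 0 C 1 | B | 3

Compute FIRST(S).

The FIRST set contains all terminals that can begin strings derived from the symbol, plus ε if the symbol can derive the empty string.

We compute FIRST(S) using the standard algorithm.
FIRST(B) = {2, 3}
FIRST(C) = {0, 2, 3}
FIRST(S) = {0, 2, 3}
Therefore, FIRST(S) = {0, 2, 3}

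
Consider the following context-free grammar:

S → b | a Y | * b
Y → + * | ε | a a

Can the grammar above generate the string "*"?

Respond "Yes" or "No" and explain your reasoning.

No - no valid derivation exists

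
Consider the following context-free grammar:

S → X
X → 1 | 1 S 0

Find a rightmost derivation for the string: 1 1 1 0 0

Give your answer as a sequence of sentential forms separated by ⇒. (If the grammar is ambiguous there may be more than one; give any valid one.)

S ⇒ X ⇒ 1 S 0 ⇒ 1 X 0 ⇒ 1 1 S 0 0 ⇒ 1 1 X 0 0 ⇒ 1 1 1 0 0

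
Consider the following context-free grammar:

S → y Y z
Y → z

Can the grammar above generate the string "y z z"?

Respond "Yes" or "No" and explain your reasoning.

Yes - a valid derivation exists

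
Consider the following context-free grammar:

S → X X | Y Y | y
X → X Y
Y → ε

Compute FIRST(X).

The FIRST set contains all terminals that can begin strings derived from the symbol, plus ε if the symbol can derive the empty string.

We compute FIRST(X) using the standard algorithm.
FIRST(S) = {y, ε}
FIRST(X) = {}
FIRST(Y) = {ε}
Therefore, FIRST(X) = {}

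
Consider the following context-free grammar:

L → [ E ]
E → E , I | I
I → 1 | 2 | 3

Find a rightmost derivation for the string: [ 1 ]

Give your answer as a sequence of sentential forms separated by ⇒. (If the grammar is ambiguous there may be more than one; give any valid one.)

L ⇒ [ E ] ⇒ [ I ] ⇒ [ 1 ]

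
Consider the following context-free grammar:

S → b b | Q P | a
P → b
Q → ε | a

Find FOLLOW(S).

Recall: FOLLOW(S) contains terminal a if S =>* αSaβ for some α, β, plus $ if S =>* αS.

We compute FOLLOW(S) using the standard algorithm.
FOLLOW(S) starts with {$}.
FIRST(P) = {b}
FIRST(Q) = {a, ε}
FIRST(S) = {a, b}
FOLLOW(P) = {$}
FOLLOW(Q) = {b}
FOLLOW(S) = {$}
Therefore, FOLLOW(S) = {$}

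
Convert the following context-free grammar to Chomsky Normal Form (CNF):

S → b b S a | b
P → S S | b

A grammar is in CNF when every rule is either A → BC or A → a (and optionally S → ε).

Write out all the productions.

TB → b; TA → a; S → b; P → b; S → TB X0; X0 → TB X1; X1 → S TA; P → S S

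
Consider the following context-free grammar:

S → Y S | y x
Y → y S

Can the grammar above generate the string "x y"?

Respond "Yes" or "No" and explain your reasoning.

No - no valid derivation exists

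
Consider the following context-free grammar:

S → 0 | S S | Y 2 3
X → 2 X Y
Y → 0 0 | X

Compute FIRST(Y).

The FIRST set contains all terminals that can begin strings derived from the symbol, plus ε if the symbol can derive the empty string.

We compute FIRST(Y) using the standard algorithm.
FIRST(S) = {0, 2}
FIRST(X) = {2}
FIRST(Y) = {0, 2}
Therefore, FIRST(Y) = {0, 2}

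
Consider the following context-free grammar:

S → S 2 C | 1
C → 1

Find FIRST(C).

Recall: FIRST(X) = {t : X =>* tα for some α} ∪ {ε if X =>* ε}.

We compute FIRST(C) using the standard algorithm.
FIRST(C) = {1}
FIRST(S) = {1}
Therefore, FIRST(C) = {1}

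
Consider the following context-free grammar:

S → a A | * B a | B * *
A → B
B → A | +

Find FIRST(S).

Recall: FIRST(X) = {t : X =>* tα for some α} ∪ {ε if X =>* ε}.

We compute FIRST(S) using the standard algorithm.
FIRST(A) = {+}
FIRST(B) = {+}
FIRST(S) = {*, +, a}
Therefore, FIRST(S) = {*, +, a}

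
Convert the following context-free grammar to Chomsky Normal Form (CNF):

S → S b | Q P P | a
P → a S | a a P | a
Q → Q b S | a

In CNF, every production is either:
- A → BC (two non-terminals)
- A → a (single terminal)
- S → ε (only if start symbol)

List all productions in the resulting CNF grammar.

TB → b; S → a; TA → a; P → a; Q → a; S → S TB; S → Q X0; X0 → P P; P → TA S; P → TA X1; X1 → TA P; Q → Q X2; X2 → TB S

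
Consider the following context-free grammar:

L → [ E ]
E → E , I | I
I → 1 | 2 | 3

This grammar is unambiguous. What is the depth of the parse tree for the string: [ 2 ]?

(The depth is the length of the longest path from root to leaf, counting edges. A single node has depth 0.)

3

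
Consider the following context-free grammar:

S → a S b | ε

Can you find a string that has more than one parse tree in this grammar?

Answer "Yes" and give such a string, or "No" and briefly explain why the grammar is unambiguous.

No - the grammar is unambiguous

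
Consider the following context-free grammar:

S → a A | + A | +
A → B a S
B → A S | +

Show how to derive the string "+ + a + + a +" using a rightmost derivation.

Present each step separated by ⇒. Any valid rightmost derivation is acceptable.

S ⇒ + A ⇒ + B a S ⇒ + B a + A ⇒ + B a + B a S ⇒ + B a + B a + ⇒ + B a + + a + ⇒ + + a + + a +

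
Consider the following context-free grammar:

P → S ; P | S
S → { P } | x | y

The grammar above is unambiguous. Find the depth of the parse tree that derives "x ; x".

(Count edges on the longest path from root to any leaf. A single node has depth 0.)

3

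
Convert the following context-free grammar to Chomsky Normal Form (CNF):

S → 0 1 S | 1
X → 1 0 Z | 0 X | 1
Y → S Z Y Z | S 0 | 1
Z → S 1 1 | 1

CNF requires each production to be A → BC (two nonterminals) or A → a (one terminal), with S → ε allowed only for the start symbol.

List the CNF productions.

T0 → 0; T1 → 1; S → 1; X → 1; Y → 1; Z → 1; S → T0 X0; X0 → T1 S; X → T1 X1; X1 → T0 Z; X → T0 X; Y → S X2; X2 → Z X3; X3 → Y Z; Y → S T0; Z → S X4; X4 → T1 T1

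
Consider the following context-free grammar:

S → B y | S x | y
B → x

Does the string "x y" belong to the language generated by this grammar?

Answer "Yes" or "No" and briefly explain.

Yes - a valid derivation exists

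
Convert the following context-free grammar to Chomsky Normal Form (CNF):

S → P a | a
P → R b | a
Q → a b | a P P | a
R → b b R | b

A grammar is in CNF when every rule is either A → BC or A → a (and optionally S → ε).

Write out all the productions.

TA → a; S → a; TB → b; P → a; Q → a; R → b; S → P TA; P → R TB; Q → TA TB; Q → TA X0; X0 → P P; R → TB X1; X1 → TB R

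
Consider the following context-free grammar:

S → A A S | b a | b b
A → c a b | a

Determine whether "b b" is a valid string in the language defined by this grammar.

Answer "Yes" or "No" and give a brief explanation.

Yes - a valid derivation exists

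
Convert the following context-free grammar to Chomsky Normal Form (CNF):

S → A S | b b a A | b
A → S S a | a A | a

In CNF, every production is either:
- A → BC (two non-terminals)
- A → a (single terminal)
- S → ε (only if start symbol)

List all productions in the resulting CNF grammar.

TB → b; TA → a; S → b; A → a; S → A S; S → TB X0; X0 → TB X1; X1 → TA A; A → S X2; X2 → S TA; A → TA A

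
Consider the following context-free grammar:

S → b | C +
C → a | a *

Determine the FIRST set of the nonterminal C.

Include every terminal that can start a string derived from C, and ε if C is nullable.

We compute FIRST(C) using the standard algorithm.
FIRST(C) = {a}
FIRST(S) = {a, b}
Therefore, FIRST(C) = {a}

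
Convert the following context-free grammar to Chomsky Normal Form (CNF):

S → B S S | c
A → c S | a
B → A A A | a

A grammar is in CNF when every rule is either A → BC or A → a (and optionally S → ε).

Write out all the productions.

S → c; TC → c; A → a; B → a; S → B X0; X0 → S S; A → TC S; B → A X1; X1 → A A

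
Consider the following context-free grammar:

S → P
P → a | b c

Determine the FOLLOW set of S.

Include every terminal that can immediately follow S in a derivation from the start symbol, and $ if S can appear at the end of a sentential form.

We compute FOLLOW(S) using the standard algorithm.
FOLLOW(S) starts with {$}.
FIRST(P) = {a, b}
FIRST(S) = {a, b}
FOLLOW(P) = {$}
FOLLOW(S) = {$}
Therefore, FOLLOW(S) = {$}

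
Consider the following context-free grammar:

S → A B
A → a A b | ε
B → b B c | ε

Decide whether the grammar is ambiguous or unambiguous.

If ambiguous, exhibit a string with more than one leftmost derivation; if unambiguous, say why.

Unambiguous - every string in the language has a unique leftmost derivation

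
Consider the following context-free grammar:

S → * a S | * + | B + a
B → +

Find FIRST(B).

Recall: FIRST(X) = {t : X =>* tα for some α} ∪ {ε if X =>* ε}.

We compute FIRST(B) using the standard algorithm.
FIRST(B) = {+}
FIRST(S) = {*, +}
Therefore, FIRST(B) = {+}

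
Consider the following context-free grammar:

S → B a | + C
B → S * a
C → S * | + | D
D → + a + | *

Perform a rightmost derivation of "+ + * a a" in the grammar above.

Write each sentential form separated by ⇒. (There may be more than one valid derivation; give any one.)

S ⇒ B a ⇒ S * a a ⇒ + C * a a ⇒ + + * a a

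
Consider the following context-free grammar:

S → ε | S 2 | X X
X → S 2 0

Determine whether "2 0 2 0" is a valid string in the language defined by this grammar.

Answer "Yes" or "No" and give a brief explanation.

Yes - a valid derivation exists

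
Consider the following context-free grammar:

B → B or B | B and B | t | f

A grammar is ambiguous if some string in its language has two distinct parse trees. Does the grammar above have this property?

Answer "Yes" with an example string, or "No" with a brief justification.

Yes - the string 't or f or t or t' has two distinct parse trees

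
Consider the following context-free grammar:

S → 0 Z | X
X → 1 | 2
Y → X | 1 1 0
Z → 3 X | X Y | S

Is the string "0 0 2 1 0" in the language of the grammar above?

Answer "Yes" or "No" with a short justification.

No - no valid derivation exists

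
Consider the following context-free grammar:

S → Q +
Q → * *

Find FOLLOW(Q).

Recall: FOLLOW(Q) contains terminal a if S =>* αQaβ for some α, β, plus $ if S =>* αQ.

We compute FOLLOW(Q) using the standard algorithm.
FOLLOW(S) starts with {$}.
FIRST(Q) = {*}
FIRST(S) = {*}
FOLLOW(Q) = {+}
FOLLOW(S) = {$}
Therefore, FOLLOW(Q) = {+}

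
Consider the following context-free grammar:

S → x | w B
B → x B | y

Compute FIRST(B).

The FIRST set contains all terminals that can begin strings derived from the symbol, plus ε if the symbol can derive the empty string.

We compute FIRST(B) using the standard algorithm.
FIRST(B) = {x, y}
FIRST(S) = {w, x}
Therefore, FIRST(B) = {x, y}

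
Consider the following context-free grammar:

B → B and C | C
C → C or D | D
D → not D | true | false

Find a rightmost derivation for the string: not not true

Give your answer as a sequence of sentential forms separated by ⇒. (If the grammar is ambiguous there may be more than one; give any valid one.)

B ⇒ C ⇒ D ⇒ not D ⇒ not not D ⇒ not not true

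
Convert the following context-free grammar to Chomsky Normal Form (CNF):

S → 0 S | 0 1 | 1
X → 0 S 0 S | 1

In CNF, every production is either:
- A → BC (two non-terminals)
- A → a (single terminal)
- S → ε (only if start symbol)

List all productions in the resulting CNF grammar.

T0 → 0; T1 → 1; S → 1; X → 1; S → T0 S; S → T0 T1; X → T0 X0; X0 → S X1; X1 → T0 S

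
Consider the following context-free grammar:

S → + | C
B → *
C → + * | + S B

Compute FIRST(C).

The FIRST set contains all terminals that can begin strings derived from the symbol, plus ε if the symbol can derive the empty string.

We compute FIRST(C) using the standard algorithm.
FIRST(B) = {*}
FIRST(C) = {+}
FIRST(S) = {+}
Therefore, FIRST(C) = {+}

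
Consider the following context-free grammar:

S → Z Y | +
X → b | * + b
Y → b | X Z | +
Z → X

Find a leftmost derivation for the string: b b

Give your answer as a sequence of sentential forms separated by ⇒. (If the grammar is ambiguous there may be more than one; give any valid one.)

S ⇒ Z Y ⇒ X Y ⇒ b Y ⇒ b b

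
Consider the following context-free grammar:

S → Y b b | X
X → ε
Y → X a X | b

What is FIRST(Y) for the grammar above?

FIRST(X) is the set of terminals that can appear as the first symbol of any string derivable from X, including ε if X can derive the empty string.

We compute FIRST(Y) using the standard algorithm.
FIRST(S) = {a, b, ε}
FIRST(X) = {ε}
FIRST(Y) = {a, b}
Therefore, FIRST(Y) = {a, b}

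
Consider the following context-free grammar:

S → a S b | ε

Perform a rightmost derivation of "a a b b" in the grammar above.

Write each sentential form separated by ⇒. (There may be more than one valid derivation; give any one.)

S ⇒ a S b ⇒ a a S b b ⇒ a a b b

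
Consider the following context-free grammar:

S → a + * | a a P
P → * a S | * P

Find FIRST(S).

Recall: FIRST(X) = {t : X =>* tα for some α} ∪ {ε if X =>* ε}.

We compute FIRST(S) using the standard algorithm.
FIRST(P) = {*}
FIRST(S) = {a}
Therefore, FIRST(S) = {a}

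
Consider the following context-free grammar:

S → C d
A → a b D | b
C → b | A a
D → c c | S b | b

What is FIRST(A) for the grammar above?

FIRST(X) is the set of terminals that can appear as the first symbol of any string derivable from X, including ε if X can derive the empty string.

We compute FIRST(A) using the standard algorithm.
FIRST(A) = {a, b}
FIRST(C) = {a, b}
FIRST(D) = {a, b, c}
FIRST(S) = {a, b}
Therefore, FIRST(A) = {a, b}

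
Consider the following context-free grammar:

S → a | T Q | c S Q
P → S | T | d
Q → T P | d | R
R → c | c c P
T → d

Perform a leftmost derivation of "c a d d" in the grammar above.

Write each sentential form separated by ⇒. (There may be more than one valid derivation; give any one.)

S ⇒ c S Q ⇒ c a Q ⇒ c a T P ⇒ c a d P ⇒ c a d T ⇒ c a d d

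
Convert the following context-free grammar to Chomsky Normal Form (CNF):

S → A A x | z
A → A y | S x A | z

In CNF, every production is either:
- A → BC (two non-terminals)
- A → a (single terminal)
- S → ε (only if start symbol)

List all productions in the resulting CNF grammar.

TX → x; S → z; TY → y; A → z; S → A X0; X0 → A TX; A → A TY; A → S X1; X1 → TX A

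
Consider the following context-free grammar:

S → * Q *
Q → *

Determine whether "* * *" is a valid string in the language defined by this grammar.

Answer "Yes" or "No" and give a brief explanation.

Yes - a valid derivation exists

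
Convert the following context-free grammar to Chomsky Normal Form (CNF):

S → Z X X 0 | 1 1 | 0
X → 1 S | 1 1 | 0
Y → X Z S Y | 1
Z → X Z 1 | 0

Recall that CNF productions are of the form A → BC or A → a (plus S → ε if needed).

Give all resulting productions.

T0 → 0; T1 → 1; S → 0; X → 0; Y → 1; Z → 0; S → Z X0; X0 → X X1; X1 → X T0; S → T1 T1; X → T1 S; X → T1 T1; Y → X X2; X2 → Z X3; X3 → S Y; Z → X X4; X4 → Z T1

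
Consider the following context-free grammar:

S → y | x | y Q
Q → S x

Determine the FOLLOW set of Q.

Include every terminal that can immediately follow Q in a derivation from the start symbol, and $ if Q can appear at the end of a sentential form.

We compute FOLLOW(Q) using the standard algorithm.
FOLLOW(S) starts with {$}.
FIRST(Q) = {x, y}
FIRST(S) = {x, y}
FOLLOW(Q) = {$, x}
FOLLOW(S) = {$, x}
Therefore, FOLLOW(Q) = {$, x}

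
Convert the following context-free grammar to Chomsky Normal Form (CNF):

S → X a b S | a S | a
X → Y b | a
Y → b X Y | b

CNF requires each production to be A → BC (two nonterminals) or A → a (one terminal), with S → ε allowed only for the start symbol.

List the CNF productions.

TA → a; TB → b; S → a; X → a; Y → b; S → X X0; X0 → TA X1; X1 → TB S; S → TA S; X → Y TB; Y → TB X2; X2 → X Y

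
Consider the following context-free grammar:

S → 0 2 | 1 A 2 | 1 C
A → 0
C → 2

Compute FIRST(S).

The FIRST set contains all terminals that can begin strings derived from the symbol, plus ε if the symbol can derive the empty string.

We compute FIRST(S) using the standard algorithm.
FIRST(A) = {0}
FIRST(C) = {2}
FIRST(S) = {0, 1}
Therefore, FIRST(S) = {0, 1}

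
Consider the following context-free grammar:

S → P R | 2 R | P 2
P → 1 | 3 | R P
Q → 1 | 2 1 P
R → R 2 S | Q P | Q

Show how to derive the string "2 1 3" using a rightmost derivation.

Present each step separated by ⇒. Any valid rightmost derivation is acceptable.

S ⇒ 2 R ⇒ 2 Q P ⇒ 2 Q 3 ⇒ 2 1 3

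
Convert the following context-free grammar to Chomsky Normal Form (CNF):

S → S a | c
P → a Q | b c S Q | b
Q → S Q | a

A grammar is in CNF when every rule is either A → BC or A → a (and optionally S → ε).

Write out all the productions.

TA → a; S → c; TB → b; TC → c; P → b; Q → a; S → S TA; P → TA Q; P → TB X0; X0 → TC X1; X1 → S Q; Q → S Q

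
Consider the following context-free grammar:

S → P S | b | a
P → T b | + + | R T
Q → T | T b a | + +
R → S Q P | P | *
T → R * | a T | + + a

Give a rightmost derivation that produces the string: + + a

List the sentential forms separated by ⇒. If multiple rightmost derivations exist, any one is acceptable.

S ⇒ P S ⇒ P a ⇒ + + a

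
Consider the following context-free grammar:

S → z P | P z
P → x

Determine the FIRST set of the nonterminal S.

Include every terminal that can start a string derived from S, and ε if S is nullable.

We compute FIRST(S) using the standard algorithm.
FIRST(P) = {x}
FIRST(S) = {x, z}
Therefore, FIRST(S) = {x, z}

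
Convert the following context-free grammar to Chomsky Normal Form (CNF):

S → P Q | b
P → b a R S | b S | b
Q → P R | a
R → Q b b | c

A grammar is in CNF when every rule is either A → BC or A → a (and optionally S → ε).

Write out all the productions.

S → b; TB → b; TA → a; P → b; Q → a; R → c; S → P Q; P → TB X0; X0 → TA X1; X1 → R S; P → TB S; Q → P R; R → Q X2; X2 → TB TB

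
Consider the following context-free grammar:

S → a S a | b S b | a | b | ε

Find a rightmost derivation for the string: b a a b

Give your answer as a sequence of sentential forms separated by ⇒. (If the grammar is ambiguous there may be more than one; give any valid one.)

S ⇒ b S b ⇒ b a S a b ⇒ b a a b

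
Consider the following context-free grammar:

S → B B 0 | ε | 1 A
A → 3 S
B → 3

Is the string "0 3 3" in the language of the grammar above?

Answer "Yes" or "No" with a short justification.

No - no valid derivation exists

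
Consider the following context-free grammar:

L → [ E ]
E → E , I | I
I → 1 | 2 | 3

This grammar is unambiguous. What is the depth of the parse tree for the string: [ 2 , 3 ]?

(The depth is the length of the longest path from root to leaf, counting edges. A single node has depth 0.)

4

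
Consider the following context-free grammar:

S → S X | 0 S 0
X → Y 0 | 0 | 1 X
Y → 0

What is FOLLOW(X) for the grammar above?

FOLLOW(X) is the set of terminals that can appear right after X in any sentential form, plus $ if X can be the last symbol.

We compute FOLLOW(X) using the standard algorithm.
FOLLOW(S) starts with {$}.
FIRST(S) = {0}
FIRST(X) = {0, 1}
FIRST(Y) = {0}
FOLLOW(S) = {$, 0, 1}
FOLLOW(X) = {$, 0, 1}
FOLLOW(Y) = {0}
Therefore, FOLLOW(X) = {$, 0, 1}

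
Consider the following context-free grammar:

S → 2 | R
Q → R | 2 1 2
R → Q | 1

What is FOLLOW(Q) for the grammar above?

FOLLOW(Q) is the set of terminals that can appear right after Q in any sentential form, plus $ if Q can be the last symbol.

We compute FOLLOW(Q) using the standard algorithm.
FOLLOW(S) starts with {$}.
FIRST(Q) = {1, 2}
FIRST(R) = {1, 2}
FIRST(S) = {1, 2}
FOLLOW(Q) = {$}
FOLLOW(R) = {$}
FOLLOW(S) = {$}
Therefore, FOLLOW(Q) = {$}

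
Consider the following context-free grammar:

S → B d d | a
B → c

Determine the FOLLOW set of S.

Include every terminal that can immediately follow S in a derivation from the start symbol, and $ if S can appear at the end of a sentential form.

We compute FOLLOW(S) using the standard algorithm.
FOLLOW(S) starts with {$}.
FIRST(B) = {c}
FIRST(S) = {a, c}
FOLLOW(B) = {d}
FOLLOW(S) = {$}
Therefore, FOLLOW(S) = {$}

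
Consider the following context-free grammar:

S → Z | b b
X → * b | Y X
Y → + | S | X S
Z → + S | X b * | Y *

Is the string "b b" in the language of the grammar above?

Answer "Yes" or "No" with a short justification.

Yes - a valid derivation exists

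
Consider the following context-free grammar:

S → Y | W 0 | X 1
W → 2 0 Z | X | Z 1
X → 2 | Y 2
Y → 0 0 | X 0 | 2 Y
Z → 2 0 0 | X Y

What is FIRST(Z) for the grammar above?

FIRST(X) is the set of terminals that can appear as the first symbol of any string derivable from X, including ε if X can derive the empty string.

We compute FIRST(Z) using the standard algorithm.
FIRST(S) = {0, 2}
FIRST(W) = {0, 2}
FIRST(X) = {0, 2}
FIRST(Y) = {0, 2}
FIRST(Z) = {0, 2}
Therefore, FIRST(Z) = {0, 2}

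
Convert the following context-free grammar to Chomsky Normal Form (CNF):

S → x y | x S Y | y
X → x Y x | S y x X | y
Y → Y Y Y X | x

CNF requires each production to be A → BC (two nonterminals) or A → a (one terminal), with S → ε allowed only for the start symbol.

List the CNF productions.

TX → x; TY → y; S → y; X → y; Y → x; S → TX TY; S → TX X0; X0 → S Y; X → TX X1; X1 → Y TX; X → S X2; X2 → TY X3; X3 → TX X; Y → Y X4; X4 → Y X5; X5 → Y X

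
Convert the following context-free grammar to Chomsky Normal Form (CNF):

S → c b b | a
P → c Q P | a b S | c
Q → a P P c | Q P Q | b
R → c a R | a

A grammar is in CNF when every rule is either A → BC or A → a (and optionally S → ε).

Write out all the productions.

TC → c; TB → b; S → a; TA → a; P → c; Q → b; R → a; S → TC X0; X0 → TB TB; P → TC X1; X1 → Q P; P → TA X2; X2 → TB S; Q → TA X3; X3 → P X4; X4 → P TC; Q → Q X5; X5 → P Q; R → TC X6; X6 → TA R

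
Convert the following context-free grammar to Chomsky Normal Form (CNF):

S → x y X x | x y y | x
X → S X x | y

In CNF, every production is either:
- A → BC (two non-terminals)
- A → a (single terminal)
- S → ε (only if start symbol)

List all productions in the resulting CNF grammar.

TX → x; TY → y; S → x; X → y; S → TX X0; X0 → TY X1; X1 → X TX; S → TX X2; X2 → TY TY; X → S X3; X3 → X TX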